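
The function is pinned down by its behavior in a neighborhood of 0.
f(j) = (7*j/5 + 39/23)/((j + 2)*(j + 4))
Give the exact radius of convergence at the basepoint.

Denominator factor (j + 2): pole of order 1 at -2, modulus 2.
Denominator factor (j + 4): pole of order 1 at -4, modulus 4.
The radius of convergence is the smallest modulus among the singular points: 2.

The radius of convergence is 2.


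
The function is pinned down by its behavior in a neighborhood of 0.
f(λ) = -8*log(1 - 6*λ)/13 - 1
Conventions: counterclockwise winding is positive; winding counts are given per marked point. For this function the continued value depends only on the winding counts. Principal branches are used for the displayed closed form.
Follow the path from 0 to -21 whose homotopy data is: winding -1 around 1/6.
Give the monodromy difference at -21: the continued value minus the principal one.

The rational part is single-valued and drops out of the difference; each branch term changes only by its own monodromy.
(-8/13)*log(1 - λ/(1/6)): each positive loop around 1/6 adds 2*pi*i to the log, so winding -1 contributes (-8/13)*(-1)*2*pi*i = (16/13)*pi*i.
Summing the contributions at λ = -21 gives (16/13)*pi*i.

Continued minus principal equals (16/13)*pi*i.


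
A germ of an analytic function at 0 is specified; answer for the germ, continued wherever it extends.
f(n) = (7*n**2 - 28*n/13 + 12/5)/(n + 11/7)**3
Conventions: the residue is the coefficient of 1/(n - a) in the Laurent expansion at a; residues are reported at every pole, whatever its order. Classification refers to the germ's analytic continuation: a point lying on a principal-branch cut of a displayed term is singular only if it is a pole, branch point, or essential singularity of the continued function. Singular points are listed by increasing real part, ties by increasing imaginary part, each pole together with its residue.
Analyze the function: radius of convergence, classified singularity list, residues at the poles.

Denominator factor (n + 11/7)^3: pole of order 3 at -11/7, modulus 11/7.
The radius of convergence is the smallest modulus among the singular points: 11/7.
At the order-3 pole -11/7 set g(n) = (n - (-11/7))^3*f(n) = 7*n**2 - 28*n/13 + 12/5.
Order-3 pole: residue = g''(a)/2; g''(-11/7) = 14, so the residue is 7.

Radius of convergence at 0: 11/7.
At -11/7: a pole of order 3; residue 7.


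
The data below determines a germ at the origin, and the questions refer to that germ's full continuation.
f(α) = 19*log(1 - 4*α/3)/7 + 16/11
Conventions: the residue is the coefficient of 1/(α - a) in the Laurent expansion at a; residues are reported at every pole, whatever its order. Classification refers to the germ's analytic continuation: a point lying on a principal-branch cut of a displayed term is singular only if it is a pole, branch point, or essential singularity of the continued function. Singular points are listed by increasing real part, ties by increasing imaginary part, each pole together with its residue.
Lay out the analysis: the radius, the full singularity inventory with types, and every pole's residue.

Radius of convergence at 0: 3/4.
At 3/4: a logarithmic branch point.

Branch term (19/7)*log(1 - α/(3/4)): its argument vanishes at α = 3/4, a logarithmic branch point, modulus 3/4.
The radius of convergence is the smallest modulus among the singular points: 3/4.


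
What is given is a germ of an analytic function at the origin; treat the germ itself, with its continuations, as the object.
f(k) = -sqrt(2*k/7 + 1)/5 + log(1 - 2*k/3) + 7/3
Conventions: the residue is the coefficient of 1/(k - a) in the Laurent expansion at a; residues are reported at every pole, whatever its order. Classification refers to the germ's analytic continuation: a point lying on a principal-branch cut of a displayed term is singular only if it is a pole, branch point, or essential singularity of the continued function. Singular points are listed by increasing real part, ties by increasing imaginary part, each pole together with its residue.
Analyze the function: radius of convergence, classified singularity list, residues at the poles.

Radius of convergence at 0: 3/2.
At -7/2: an algebraic (square-root) branch point.
At 3/2: a logarithmic branch point.

Branch term (-1/5)*sqrt(1 - k/(-7/2)): its argument vanishes at k = -7/2, a square-root branch point, modulus 7/2.
Branch term (1)*log(1 - k/(3/2)): its argument vanishes at k = 3/2, a logarithmic branch point, modulus 3/2.
The radius of convergence is the smallest modulus among the singular points: 3/2.
List the singular points by increasing real part (a conjugate pair: the negative imaginary part first).


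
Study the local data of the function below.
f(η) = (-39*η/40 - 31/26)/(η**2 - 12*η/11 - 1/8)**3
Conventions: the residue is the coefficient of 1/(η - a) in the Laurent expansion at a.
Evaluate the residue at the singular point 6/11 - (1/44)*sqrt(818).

The residue is (433168626/4447165385)*sqrt(818).

The factor η**2 - 12*η/11 - 1/8 splits as (η - a)(η - a') with a = 6/11 - (1/44)*sqrt(818), a' = 6/11 + (1/44)*sqrt(818). At the order-3 pole a set g(η) = (η - a)^3*f(η) = [-39*η/40 - 31/26] / (η - a')^3.
Order-3 pole: residue = g''(a)/2; g''(6/11 - (1/44)*sqrt(818)) = (866337252/4447165385)*sqrt(818), so the residue is (433168626/4447165385)*sqrt(818).


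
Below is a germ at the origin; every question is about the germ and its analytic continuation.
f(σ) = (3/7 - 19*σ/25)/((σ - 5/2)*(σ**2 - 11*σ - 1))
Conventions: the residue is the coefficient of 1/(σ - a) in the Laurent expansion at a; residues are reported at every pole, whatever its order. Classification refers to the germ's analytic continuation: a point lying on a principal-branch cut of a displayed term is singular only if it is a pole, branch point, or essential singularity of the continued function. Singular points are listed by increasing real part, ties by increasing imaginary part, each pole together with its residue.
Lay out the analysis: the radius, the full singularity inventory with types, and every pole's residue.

Radius of convergence at 0: -11/2 + (5/2)*sqrt(5).
At 11/2 - (5/2)*sqrt(5): a pole of order 1; residue -103/3115 + (8747/389375)*sqrt(5).
At 5/2: a pole of order 1; residue 206/3115.
At 11/2 + (5/2)*sqrt(5): a pole of order 1; residue -103/3115 - (8747/389375)*sqrt(5).


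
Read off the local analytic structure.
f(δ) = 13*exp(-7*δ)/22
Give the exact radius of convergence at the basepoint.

The radius of convergence is infinite.

The factor exp(-7*δ) is entire and contributes no finite singular point.
The polynomial part has no poles.
No finite singular points: the Taylor series at 0 converges everywhere.


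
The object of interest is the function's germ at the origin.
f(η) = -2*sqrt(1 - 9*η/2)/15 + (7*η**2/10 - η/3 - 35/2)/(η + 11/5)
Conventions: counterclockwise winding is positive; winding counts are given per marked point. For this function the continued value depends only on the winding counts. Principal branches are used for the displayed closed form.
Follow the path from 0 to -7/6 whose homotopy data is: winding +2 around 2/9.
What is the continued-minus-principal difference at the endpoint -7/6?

Continued minus principal equals 0.

The rational part is single-valued and drops out of the difference; each branch term changes only by its own monodromy.
(-2/15)*sqrt(1 - η/(2/9)): winding +2 is even, the square root returns to the same sheet, contribution 0.
Summing the contributions at η = -7/6 gives 0.


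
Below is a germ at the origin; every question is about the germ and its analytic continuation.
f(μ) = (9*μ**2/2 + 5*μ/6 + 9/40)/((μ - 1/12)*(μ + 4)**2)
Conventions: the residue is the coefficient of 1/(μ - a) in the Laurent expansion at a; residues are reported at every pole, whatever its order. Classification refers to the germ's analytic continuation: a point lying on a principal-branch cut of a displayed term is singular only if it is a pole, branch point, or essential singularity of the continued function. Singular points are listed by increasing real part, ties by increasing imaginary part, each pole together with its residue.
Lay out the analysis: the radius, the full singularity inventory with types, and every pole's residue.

Radius of convergence at 0: 1/12.
At -4: a pole of order 2; residue 7684/1715.
At 1/12: a pole of order 1; residue 67/3430.

Denominator factor (μ + 4)^2: pole of order 2 at -4, modulus 4.
Denominator factor (μ - 1/12): pole of order 1 at 1/12, modulus 1/12.
The radius of convergence is the smallest modulus among the singular points: 1/12.
At the order-2 pole -4 set g(μ) = (μ - (-4))^2*f(μ) = (9*μ**2/2 + 5*μ/6 + 9/40)/(μ - 1/12).
Order-2 pole: residue = g'(a); g'(-4) = 7684/1715, so the residue is 7684/1715.
At the order-1 pole 1/12 set g(μ) = (μ - (1/12))*f(μ) = (9*μ**2/2 + 5*μ/6 + 9/40)/(μ + 4)**2.
Simple pole: residue = g(a) at a = 1/12, which is 67/3430.
List the singular points by increasing real part (a conjugate pair: the negative imaginary part first).


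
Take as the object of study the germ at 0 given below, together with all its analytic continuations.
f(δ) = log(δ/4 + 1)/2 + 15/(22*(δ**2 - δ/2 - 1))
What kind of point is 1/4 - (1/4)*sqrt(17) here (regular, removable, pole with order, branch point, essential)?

The point is a pole of order 1.

The denominator factor δ**2 - δ/2 - 1 vanishes at 1/4 - (1/4)*sqrt(17) and appears to the power 1; the numerator there equals 15/22, nonzero, and no other factor vanishes.
The branch terms are analytic at this point.
Hence a pole whose order is the multiplicity, 1.


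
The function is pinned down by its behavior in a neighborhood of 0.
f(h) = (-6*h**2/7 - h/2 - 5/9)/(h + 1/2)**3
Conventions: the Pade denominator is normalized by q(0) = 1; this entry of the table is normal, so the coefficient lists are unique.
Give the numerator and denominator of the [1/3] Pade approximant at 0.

The Pade approximant has numerator coefficients [-40/9, 962156/252301]; denominator coefficients [1, 1070250/252301, 376212/252301, -17984728/1766107].

Taylor coefficients needed (expand at 0): a_0 = -40/9, a_1 = 68/3, a_2 = -1880/21, a_3 = 18944/63, a_4 = -19136/21.
Write the denominator as Q(h) = 1 + q1*h + q2*h^2 + q3*h^3. Requiring Q*f - P = O(h^5) with deg P <= 1 kills the coefficients of h^2..h^4 in Q*f:
  h^2: a_2 + q1*a_1 + q2*a_0 = 0, i.e. -1880/21 + (68/3)*q1 + (-40/9)*q2 = 0.
  h^3: a_3 + q1*a_2 + q2*a_1 + q3*a_0 = 0, i.e. 18944/63 + (-1880/21)*q1 + (68/3)*q2 + (-40/9)*q3 = 0.
  h^4: a_4 + q1*a_3 + q2*a_2 + q3*a_1 = 0, i.e. -19136/21 + (18944/63)*q1 + (-1880/21)*q2 + (68/3)*q3 = 0.
Solving this linear system: q1 = 1070250/252301, q2 = 376212/252301, q3 = -17984728/1766107.
The numerator is Q*f truncated at degree 1: P0 = a_0 = -40/9; P1 = a_1 + q1*a_0 = 962156/252301.


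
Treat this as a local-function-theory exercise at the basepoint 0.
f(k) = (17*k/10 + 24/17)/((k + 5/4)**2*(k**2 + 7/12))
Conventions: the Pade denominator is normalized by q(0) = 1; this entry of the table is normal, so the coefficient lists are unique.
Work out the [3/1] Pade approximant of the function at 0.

Taylor coefficients needed (expand at 0): a_0 = 4608/2975, a_1 = -1824/2975, a_2 = -1387776/520625, a_3 = 3800448/2603125, a_4 = 357325824/91109375.
Write the denominator as Q(k) = 1 + q1*k. Requiring Q*f - P = O(k^5) with deg P <= 3 kills the coefficients of k^4..k^4 in Q*f:
  k^4: a_4 + q1*a_3 = 0, i.e. 357325824/91109375 + (3800448/2603125)*q1 = 0.
Solving this linear system: q1 = -930536/346395.
The numerator is Q*f truncated at degree 3: P0 = a_0 = 4608/2975; P1 = a_1 + q1*a_0 = -1639911456/343508375; P2 = a_2 + q1*a_1 = -249920512/245363125; P3 = a_3 + q1*a_2 = 518222254976/60113965625.

The Pade approximant has numerator coefficients [4608/2975, -1639911456/343508375, -249920512/245363125, 518222254976/60113965625]; denominator coefficients [1, -930536/346395].


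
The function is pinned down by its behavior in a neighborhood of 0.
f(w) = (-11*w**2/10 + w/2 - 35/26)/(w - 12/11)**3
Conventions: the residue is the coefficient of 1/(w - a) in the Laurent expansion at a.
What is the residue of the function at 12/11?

The residue is -11/10.

At the order-3 pole 12/11 set g(w) = (w - (12/11))^3*f(w) = -11*w**2/10 + w/2 - 35/26.
Order-3 pole: residue = g''(a)/2; g''(12/11) = -11/5, so the residue is -11/10.


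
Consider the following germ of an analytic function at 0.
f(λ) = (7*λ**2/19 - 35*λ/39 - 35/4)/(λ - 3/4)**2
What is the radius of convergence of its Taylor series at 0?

Denominator factor (λ - 3/4)^2: pole of order 2 at 3/4, modulus 3/4.
The radius of convergence is the smallest modulus among the singular points: 3/4.

The radius of convergence is 3/4.


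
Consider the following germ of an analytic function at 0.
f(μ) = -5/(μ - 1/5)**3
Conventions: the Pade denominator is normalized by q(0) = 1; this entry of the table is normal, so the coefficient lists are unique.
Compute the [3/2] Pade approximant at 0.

The Pade approximant has numerator coefficients [625, 1875, 9375/2, 15625/2]; denominator coefficients [1, -12, 75/2].

Taylor coefficients needed (expand at 0): a_0 = 625, a_1 = 9375, a_2 = 93750, a_3 = 781250, a_4 = 5859375, a_5 = 41015625.
Write the denominator as Q(μ) = 1 + q1*μ + q2*μ^2. Requiring Q*f - P = O(μ^6) with deg P <= 3 kills the coefficients of μ^4..μ^5 in Q*f:
  μ^4: a_4 + q1*a_3 + q2*a_2 = 0, i.e. 5859375 + (781250)*q1 + (93750)*q2 = 0.
  μ^5: a_5 + q1*a_4 + q2*a_3 = 0, i.e. 41015625 + (5859375)*q1 + (781250)*q2 = 0.
Solving this linear system: q1 = -12, q2 = 75/2.
The numerator is Q*f truncated at degree 3: P0 = a_0 = 625; P1 = a_1 + q1*a_0 = 1875; P2 = a_2 + q1*a_1 + q2*a_0 = 9375/2; P3 = a_3 + q1*a_2 + q2*a_1 = 15625/2.


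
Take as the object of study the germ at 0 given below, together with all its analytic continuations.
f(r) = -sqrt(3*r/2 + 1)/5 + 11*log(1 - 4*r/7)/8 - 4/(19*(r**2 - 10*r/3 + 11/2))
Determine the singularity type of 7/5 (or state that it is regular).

The point is a regular point.

Denominator factors: r**2 - 10*r/3 + 11/2 = 419/150 at r = 7/5 — none vanishes.
Branch term sqrt(1 - r/(-2/3)): argument at 7/5 is 31/10, nonzero, so 7/5 is not its branch point (a point on a principal cut is still regular for the continued germ).
Branch term log(1 - r/(7/4)): argument at 7/5 is 1/5, nonzero, so 7/5 is not its branch point (a point on a principal cut is still regular for the continued germ).
So the germ continues analytically to 7/5.


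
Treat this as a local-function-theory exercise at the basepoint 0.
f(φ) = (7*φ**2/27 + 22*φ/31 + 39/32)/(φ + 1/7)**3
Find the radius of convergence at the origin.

The radius of convergence is 1/7.

Denominator factor (φ + 1/7)^3: pole of order 3 at -1/7, modulus 1/7.
The radius of convergence is the smallest modulus among the singular points: 1/7.


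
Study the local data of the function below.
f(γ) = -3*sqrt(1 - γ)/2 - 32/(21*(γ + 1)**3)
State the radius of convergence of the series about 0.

Denominator factor (γ + 1)^3: pole of order 3 at -1, modulus 1.
Branch term (-3/2)*sqrt(1 - γ/(1)): its argument vanishes at γ = 1, a square-root branch point, modulus 1.
The radius of convergence is the smallest modulus among the singular points: 1.

The radius of convergence is 1.


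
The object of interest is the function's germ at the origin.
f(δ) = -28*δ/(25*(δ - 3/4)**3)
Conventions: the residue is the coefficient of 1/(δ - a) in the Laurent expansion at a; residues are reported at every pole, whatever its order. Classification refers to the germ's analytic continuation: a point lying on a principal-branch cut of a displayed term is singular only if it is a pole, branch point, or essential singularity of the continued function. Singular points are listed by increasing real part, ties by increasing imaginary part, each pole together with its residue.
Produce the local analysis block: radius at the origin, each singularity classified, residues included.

Radius of convergence at 0: 3/4.
At 3/4: a pole of order 3; residue 0.

Denominator factor (δ - 3/4)^3: pole of order 3 at 3/4, modulus 3/4.
The radius of convergence is the smallest modulus among the singular points: 3/4.
At the order-3 pole 3/4 set g(δ) = (δ - (3/4))^3*f(δ) = -28*δ/25.
Order-3 pole: residue = g''(a)/2; g''(3/4) = 0, so the residue is 0.


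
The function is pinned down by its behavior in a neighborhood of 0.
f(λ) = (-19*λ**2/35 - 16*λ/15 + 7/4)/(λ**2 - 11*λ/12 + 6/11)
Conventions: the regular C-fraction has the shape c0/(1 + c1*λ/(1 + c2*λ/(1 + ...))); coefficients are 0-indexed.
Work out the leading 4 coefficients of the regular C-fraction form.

The regular C-fraction coefficients are [77/24, -2699/2520, 394444/283395, -3313456875/1863057623].

Taylor coefficients (expand at 0): a_0 = 77/24, a_1 = 29689/8640, a_2 = -4800521/4354560, a_3 = -2556012833/313528320.
c0 = a_0 = 77/24. Peel one level at a time: if S = 1 + c*λ/S' with S'(0) = 1, then c is the λ-coefficient of S and S' = c*λ/(S - 1).
S_1 = c0/f = 1 + (-2699/2520)*λ + (98611/66150)*λ^2 + ...; c1 = -2699/2520.
S_2 = c1*λ/(S_1 - 1) = 1 + (394444/283395)*λ + (883588500/356945449)*λ^2 + ...; c2 = 394444/283395.
S_3 = c2*λ/(S_2 - 1) = 1 + (-3313456875/1863057623)*λ + ...; c3 = -3313456875/1863057623.


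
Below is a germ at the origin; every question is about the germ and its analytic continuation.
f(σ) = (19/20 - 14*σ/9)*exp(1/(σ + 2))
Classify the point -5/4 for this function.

The point is a regular point.

There is no denominator, hence no pole anywhere.
The essential point of exp(1/(σ - (-2))) is -2, not -5/4.
So the germ continues analytically to -5/4.


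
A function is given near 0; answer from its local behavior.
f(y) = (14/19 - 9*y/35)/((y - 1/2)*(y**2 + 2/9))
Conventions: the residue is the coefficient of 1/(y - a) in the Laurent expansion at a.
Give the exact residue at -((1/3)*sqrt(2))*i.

The factor y**2 + 2/9 splits as (y - a)(y - a') with a = -((1/3)*sqrt(2))*i, a' = ((1/3)*sqrt(2))*i. At the order-1 pole a set g(y) = (y - a)*f(y) = [(14/19 - 9*y/35)/(y - 1/2)] / (y - a').
Simple pole: residue = g(a) at a = -((1/3)*sqrt(2))*i, which is (-7281/11305) - ((7641/11305)*sqrt(2))*i.

The residue is (-7281/11305) - ((7641/11305)*sqrt(2))*i.


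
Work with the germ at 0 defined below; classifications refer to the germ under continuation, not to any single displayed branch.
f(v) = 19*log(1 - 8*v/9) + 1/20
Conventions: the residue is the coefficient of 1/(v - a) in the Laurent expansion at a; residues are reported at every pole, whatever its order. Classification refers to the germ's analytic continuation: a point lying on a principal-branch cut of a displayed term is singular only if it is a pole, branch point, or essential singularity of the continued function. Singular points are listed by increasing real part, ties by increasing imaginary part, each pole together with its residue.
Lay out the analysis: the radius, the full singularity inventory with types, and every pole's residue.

Branch term (19)*log(1 - v/(9/8)): its argument vanishes at v = 9/8, a logarithmic branch point, modulus 9/8.
The radius of convergence is the smallest modulus among the singular points: 9/8.

Radius of convergence at 0: 9/8.
At 9/8: a logarithmic branch point.


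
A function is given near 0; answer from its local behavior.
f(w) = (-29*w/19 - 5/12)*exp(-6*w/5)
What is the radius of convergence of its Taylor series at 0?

The radius of convergence is infinite.

The factor exp(-6*w/5) is entire and contributes no finite singular point.
The polynomial part has no poles.
No finite singular points: the Taylor series at 0 converges everywhere.


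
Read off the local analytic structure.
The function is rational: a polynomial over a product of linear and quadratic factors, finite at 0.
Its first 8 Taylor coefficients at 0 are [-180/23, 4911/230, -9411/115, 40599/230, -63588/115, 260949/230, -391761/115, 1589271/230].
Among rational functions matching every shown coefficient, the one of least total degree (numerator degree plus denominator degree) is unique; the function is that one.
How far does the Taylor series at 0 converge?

The radius of convergence is (1/6)*sqrt(6).

No rational of total degree below 5 reproduces all 8 coefficients; solving the [1/4] Pade equations on them gives f(w) = (30/23 - 19*w/20)/((w + 1)**2*(w**2 - 1/6)), whose expansion matches every shown term.
Denominator factor (w + 1)^2: pole of order 2 at -1, modulus 1.
Denominator factor (w**2 - 1/6): discriminant 2/3, real irrational roots (1/6)*sqrt(6) and -(1/6)*sqrt(6); poles of order 1, moduli (1/6)*sqrt(6) and (1/6)*sqrt(6).
The radius of convergence is the smallest modulus among the singular points: (1/6)*sqrt(6).


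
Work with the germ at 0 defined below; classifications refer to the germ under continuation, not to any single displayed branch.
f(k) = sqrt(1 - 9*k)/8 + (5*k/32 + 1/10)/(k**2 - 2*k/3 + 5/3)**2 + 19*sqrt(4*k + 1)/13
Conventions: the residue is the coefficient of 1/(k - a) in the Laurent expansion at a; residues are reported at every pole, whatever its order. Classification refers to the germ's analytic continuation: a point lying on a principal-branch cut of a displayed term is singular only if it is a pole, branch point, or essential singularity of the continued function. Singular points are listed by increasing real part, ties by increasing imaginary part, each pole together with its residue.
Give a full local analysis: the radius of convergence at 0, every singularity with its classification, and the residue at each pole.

Radius of convergence at 0: 1/9.
At -1/4: an algebraic (square-root) branch point.
At 1/9: an algebraic (square-root) branch point.
At (1/3) - ((1/3)*sqrt(14))*i: a pole of order 2; residue ((657/125440)*sqrt(14))*i.
At (1/3) + ((1/3)*sqrt(14))*i: a pole of order 2; residue -((657/125440)*sqrt(14))*i.

Denominator factor (k**2 - 2*k/3 + 5/3)^2: discriminant -56/9, complex-conjugate roots (1/3) + ((1/3)*sqrt(14))*i and (1/3) - ((1/3)*sqrt(14))*i; poles of order 2, moduli (1/3)*sqrt(15) and (1/3)*sqrt(15).
Branch term (19/13)*sqrt(1 - k/(-1/4)): its argument vanishes at k = -1/4, a square-root branch point, modulus 1/4.
Branch term (1/8)*sqrt(1 - k/(1/9)): its argument vanishes at k = 1/9, a square-root branch point, modulus 1/9.
The radius of convergence is the smallest modulus among the singular points: 1/9.
The branch terms are analytic at (1/3) - ((1/3)*sqrt(14))*i and contribute nothing to the residue; only the rational part matters.
The factor k**2 - 2*k/3 + 5/3 splits as (k - a)(k - a') with a = (1/3) - ((1/3)*sqrt(14))*i, a' = (1/3) + ((1/3)*sqrt(14))*i. At the order-2 pole a set g(k) = (k - a)^2*(rational part) = [5*k/32 + 1/10] / (k - a')^2.
Order-2 pole: residue = g'(a); g'((1/3) - ((1/3)*sqrt(14))*i) = ((657/125440)*sqrt(14))*i, so the residue is ((657/125440)*sqrt(14))*i.
The branch terms are analytic at (1/3) + ((1/3)*sqrt(14))*i and contribute nothing to the residue; only the rational part matters.
The factor k**2 - 2*k/3 + 5/3 splits as (k - a)(k - a') with a = (1/3) + ((1/3)*sqrt(14))*i, a' = (1/3) - ((1/3)*sqrt(14))*i. At the order-2 pole a set g(k) = (k - a)^2*(rational part) = [5*k/32 + 1/10] / (k - a')^2.
Order-2 pole: residue = g'(a); g'((1/3) + ((1/3)*sqrt(14))*i) = -((657/125440)*sqrt(14))*i, so the residue is -((657/125440)*sqrt(14))*i.
List the singular points by increasing real part (a conjugate pair: the negative imaginary part first).


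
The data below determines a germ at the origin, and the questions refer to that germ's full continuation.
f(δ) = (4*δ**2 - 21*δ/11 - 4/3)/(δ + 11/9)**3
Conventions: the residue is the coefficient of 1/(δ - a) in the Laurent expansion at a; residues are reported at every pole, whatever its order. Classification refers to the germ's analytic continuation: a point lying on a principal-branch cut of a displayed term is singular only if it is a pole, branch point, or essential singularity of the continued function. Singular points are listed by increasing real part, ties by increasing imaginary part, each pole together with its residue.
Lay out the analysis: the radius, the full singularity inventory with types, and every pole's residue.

Radius of convergence at 0: 11/9.
At -11/9: a pole of order 3; residue 4.

Denominator factor (δ + 11/9)^3: pole of order 3 at -11/9, modulus 11/9.
The radius of convergence is the smallest modulus among the singular points: 11/9.
At the order-3 pole -11/9 set g(δ) = (δ - (-11/9))^3*f(δ) = 4*δ**2 - 21*δ/11 - 4/3.
Order-3 pole: residue = g''(a)/2; g''(-11/9) = 8, so the residue is 4.


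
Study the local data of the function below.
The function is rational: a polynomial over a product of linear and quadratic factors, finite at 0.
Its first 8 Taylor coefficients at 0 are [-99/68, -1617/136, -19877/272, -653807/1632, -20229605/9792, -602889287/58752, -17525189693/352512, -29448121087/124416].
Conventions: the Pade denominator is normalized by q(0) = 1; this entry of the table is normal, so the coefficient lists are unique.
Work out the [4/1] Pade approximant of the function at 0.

The Pade approximant has numerator coefficients [-99/68, -582542037/125055740, -1753330293/125055740, -4706920449/125055740, -9509900499/125055740]; denominator coefficients [1, -54808117/11034330].

Taylor coefficients needed (read off): a_0 = -99/68, a_1 = -1617/136, a_2 = -19877/272, a_3 = -653807/1632, a_4 = -20229605/9792, a_5 = -602889287/58752.
Write the denominator as Q(n) = 1 + q1*n. Requiring Q*f - P = O(n^6) with deg P <= 4 kills the coefficients of n^5..n^5 in Q*f:
  n^5: a_5 + q1*a_4 = 0, i.e. -602889287/58752 + (-20229605/9792)*q1 = 0.
Solving this linear system: q1 = -54808117/11034330.
The numerator is Q*f truncated at degree 4: P0 = a_0 = -99/68; P1 = a_1 + q1*a_0 = -582542037/125055740; P2 = a_2 + q1*a_1 = -1753330293/125055740; P3 = a_3 + q1*a_2 = -4706920449/125055740; P4 = a_4 + q1*a_3 = -9509900499/125055740.


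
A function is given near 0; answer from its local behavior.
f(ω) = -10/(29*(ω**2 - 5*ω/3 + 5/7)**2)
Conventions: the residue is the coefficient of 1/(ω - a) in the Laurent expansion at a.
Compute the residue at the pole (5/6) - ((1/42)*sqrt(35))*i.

The factor ω**2 - 5*ω/3 + 5/7 splits as (ω - a)(ω - a') with a = (5/6) - ((1/42)*sqrt(35))*i, a' = (5/6) + ((1/42)*sqrt(35))*i. At the order-2 pole a set g(ω) = (ω - a)^2*f(ω) = [-10/29] / (ω - a')^2.
Order-2 pole: residue = g'(a); g'((5/6) - ((1/42)*sqrt(35))*i) = -((756/145)*sqrt(35))*i, so the residue is -((756/145)*sqrt(35))*i.

The residue is -((756/145)*sqrt(35))*i.


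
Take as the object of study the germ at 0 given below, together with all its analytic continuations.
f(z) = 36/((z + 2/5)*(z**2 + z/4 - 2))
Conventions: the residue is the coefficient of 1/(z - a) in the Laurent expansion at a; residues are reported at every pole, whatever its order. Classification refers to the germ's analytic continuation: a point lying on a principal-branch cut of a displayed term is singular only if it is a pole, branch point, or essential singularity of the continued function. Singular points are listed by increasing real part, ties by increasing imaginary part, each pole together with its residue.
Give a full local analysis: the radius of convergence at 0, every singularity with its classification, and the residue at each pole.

Denominator factor (z + 2/5): pole of order 1 at -2/5, modulus 2/5.
Denominator factor (z**2 + z/4 - 2): discriminant 129/16, real irrational roots -1/8 + (1/8)*sqrt(129) and -1/8 - (1/8)*sqrt(129); poles of order 1, moduli -1/8 + (1/8)*sqrt(129) and 1/8 + (1/8)*sqrt(129).
The radius of convergence is the smallest modulus among the singular points: 2/5.
The factor z**2 + z/4 - 2 splits as (z - a)(z - a') with a = -1/8 - (1/8)*sqrt(129), a' = -1/8 + (1/8)*sqrt(129). At the order-1 pole a set g(z) = (z - a)*f(z) = [36/(z + 2/5)] / (z - a').
Simple pole: residue = g(a) at a = -1/8 - (1/8)*sqrt(129), which is 900/97 + (660/4171)*sqrt(129).
At the order-1 pole -2/5 set g(z) = (z - (-2/5))*f(z) = 36/(z**2 + z/4 - 2).
Simple pole: residue = g(a) at a = -2/5, which is -1800/97.
The factor z**2 + z/4 - 2 splits as (z - a)(z - a') with a = -1/8 + (1/8)*sqrt(129), a' = -1/8 - (1/8)*sqrt(129). At the order-1 pole a set g(z) = (z - a)*f(z) = [36/(z + 2/5)] / (z - a').
Simple pole: residue = g(a) at a = -1/8 + (1/8)*sqrt(129), which is 900/97 - (660/4171)*sqrt(129).
List the singular points by increasing real part (a conjugate pair: the negative imaginary part first).

Radius of convergence at 0: 2/5.
At -1/8 - (1/8)*sqrt(129): a pole of order 1; residue 900/97 + (660/4171)*sqrt(129).
At -2/5: a pole of order 1; residue -1800/97.
At -1/8 + (1/8)*sqrt(129): a pole of order 1; residue 900/97 - (660/4171)*sqrt(129).


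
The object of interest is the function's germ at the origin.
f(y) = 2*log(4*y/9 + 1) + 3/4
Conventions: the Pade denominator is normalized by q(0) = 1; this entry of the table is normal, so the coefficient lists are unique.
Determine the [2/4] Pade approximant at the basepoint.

Taylor coefficients needed (expand at 0): a_0 = 3/4, a_1 = 8/9, a_2 = -16/81, a_3 = 128/2187, a_4 = -128/6561, a_5 = 2048/295245, a_6 = -4096/1594323.
Write the denominator as Q(y) = 1 + q1*y + q2*y^2 + q3*y^3 + q4*y^4. Requiring Q*f - P = O(y^7) with deg P <= 2 kills the coefficients of y^3..y^6 in Q*f:
  y^3: a_3 + q1*a_2 + q2*a_1 + q3*a_0 = 0, i.e. 128/2187 + (-16/81)*q1 + (8/9)*q2 + (3/4)*q3 = 0.
  y^4: a_4 + q1*a_3 + q2*a_2 + q3*a_1 + q4*a_0 = 0, i.e. -128/6561 + (128/2187)*q1 + (-16/81)*q2 + (8/9)*q3 + (3/4)*q4 = 0.
  y^5: a_5 + q1*a_4 + q2*a_3 + q3*a_2 + q4*a_1 = 0, i.e. 2048/295245 + (-128/6561)*q1 + (128/2187)*q2 + (-16/81)*q3 + (8/9)*q4 = 0.
  y^6: a_6 + q1*a_5 + q2*a_4 + q3*a_3 + q4*a_2 = 0, i.e. -4096/1594323 + (2048/295245)*q1 + (-128/6561)*q2 + (128/2187)*q3 + (-16/81)*q4 = 0.
Solving this linear system: q1 = 2576/4737, q2 = 107872/1918485, q3 = -25088/17266365, q4 = 49664/466191855.
The numerator is Q*f truncated at degree 2: P0 = a_0 = 3/4; P1 = a_1 + q1*a_0 = 18428/14211; P2 = a_2 + q1*a_1 + q2*a_0 = 209768/639495.

The Pade approximant has numerator coefficients [3/4, 18428/14211, 209768/639495]; denominator coefficients [1, 2576/4737, 107872/1918485, -25088/17266365, 49664/466191855].


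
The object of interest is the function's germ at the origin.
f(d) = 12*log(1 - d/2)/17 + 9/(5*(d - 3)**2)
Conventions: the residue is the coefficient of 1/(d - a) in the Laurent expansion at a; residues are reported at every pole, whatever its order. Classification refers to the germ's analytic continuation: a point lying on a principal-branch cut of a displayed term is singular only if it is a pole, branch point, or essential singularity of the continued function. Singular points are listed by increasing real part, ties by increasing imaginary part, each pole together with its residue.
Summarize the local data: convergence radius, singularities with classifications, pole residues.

Radius of convergence at 0: 2.
At 2: a logarithmic branch point.
At 3: a pole of order 2; residue 0.

Denominator factor (d - 3)^2: pole of order 2 at 3, modulus 3.
Branch term (12/17)*log(1 - d/(2)): its argument vanishes at d = 2, a logarithmic branch point, modulus 2.
The radius of convergence is the smallest modulus among the singular points: 2.
The branch term is analytic at 3 and contributes nothing to the residue; only the rational part matters.
At the order-2 pole 3 set g(d) = (d - (3))^2*(rational part) = 9/5.
Order-2 pole: residue = g'(a); g'(3) = 0, so the residue is 0.
List the singular points by increasing real part (a conjugate pair: the negative imaginary part first).


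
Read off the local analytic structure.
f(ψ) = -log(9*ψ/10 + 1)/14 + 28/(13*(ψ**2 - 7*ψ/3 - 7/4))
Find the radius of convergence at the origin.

Denominator factor (ψ**2 - 7*ψ/3 - 7/4): discriminant 112/9, real irrational roots 7/6 + (2/3)*sqrt(7) and 7/6 - (2/3)*sqrt(7); poles of order 1, moduli 7/6 + (2/3)*sqrt(7) and -7/6 + (2/3)*sqrt(7).
Branch term (-1/14)*log(1 - ψ/(-10/9)): its argument vanishes at ψ = -10/9, a logarithmic branch point, modulus 10/9.
The radius of convergence is the smallest modulus among the singular points: -7/6 + (2/3)*sqrt(7).

The radius of convergence is -7/6 + (2/3)*sqrt(7).


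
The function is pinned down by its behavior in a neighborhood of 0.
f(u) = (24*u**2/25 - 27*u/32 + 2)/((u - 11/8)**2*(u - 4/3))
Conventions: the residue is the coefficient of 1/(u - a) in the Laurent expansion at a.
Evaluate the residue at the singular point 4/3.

The residue is 37176/25.

At the order-1 pole 4/3 set g(u) = (u - (4/3))*f(u) = (24*u**2/25 - 27*u/32 + 2)/(u - 11/8)**2.
Simple pole: residue = g(a) at a = 4/3, which is 37176/25.


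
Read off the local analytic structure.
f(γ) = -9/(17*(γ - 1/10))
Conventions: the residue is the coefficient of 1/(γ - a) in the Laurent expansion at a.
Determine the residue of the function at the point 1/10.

The residue is -9/17.

At the order-1 pole 1/10 set g(γ) = (γ - (1/10))*f(γ) = -9/17.
Simple pole: residue = g(a) at a = 1/10, which is -9/17.


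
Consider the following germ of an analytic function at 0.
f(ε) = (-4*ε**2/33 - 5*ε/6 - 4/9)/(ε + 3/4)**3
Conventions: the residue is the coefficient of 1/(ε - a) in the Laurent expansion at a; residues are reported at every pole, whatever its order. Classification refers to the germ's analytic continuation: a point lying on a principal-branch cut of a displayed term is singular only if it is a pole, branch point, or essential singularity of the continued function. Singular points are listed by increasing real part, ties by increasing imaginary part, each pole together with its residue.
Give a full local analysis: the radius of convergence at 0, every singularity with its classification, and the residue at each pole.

Denominator factor (ε + 3/4)^3: pole of order 3 at -3/4, modulus 3/4.
The radius of convergence is the smallest modulus among the singular points: 3/4.
At the order-3 pole -3/4 set g(ε) = (ε - (-3/4))^3*f(ε) = -4*ε**2/33 - 5*ε/6 - 4/9.
Order-3 pole: residue = g''(a)/2; g''(-3/4) = -8/33, so the residue is -4/33.

Radius of convergence at 0: 3/4.
At -3/4: a pole of order 3; residue -4/33.


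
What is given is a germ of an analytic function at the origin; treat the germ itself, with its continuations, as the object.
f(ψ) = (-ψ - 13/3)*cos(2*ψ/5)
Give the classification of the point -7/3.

The point is a regular point.

There is no denominator, hence no pole anywhere.
The factor cos(2*ψ/5) is entire.
So the germ continues analytically to -7/3.


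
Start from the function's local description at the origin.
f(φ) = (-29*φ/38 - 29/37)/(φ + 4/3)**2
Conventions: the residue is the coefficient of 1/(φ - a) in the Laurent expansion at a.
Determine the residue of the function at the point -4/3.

At the order-2 pole -4/3 set g(φ) = (φ - (-4/3))^2*f(φ) = -29*φ/38 - 29/37.
Order-2 pole: residue = g'(a); g'(-4/3) = -29/38, so the residue is -29/38.

The residue is -29/38.


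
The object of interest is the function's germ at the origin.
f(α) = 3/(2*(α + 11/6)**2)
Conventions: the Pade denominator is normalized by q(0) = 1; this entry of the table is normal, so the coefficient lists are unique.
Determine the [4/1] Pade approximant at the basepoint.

The Pade approximant has numerator coefficients [54/121, -1296/6655, 5832/73205, -23328/805255, 69984/8857805]; denominator coefficients [1, 36/55].

Taylor coefficients needed (expand at 0): a_0 = 54/121, a_1 = -648/1331, a_2 = 5832/14641, a_3 = -46656/161051, a_4 = 349920/1771561, a_5 = -2519424/19487171.
Write the denominator as Q(α) = 1 + q1*α. Requiring Q*f - P = O(α^6) with deg P <= 4 kills the coefficients of α^5..α^5 in Q*f:
  α^5: a_5 + q1*a_4 = 0, i.e. -2519424/19487171 + (349920/1771561)*q1 = 0.
Solving this linear system: q1 = 36/55.
The numerator is Q*f truncated at degree 4: P0 = a_0 = 54/121; P1 = a_1 + q1*a_0 = -1296/6655; P2 = a_2 + q1*a_1 = 5832/73205; P3 = a_3 + q1*a_2 = -23328/805255; P4 = a_4 + q1*a_3 = 69984/8857805.


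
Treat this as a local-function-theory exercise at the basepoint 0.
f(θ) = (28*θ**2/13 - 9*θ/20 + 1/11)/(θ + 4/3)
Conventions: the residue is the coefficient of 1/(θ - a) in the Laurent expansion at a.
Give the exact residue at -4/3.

At the order-1 pole -4/3 set g(θ) = (θ - (-4/3))*f(θ) = 28*θ**2/13 - 9*θ/20 + 1/11.
Simple pole: residue = g(a) at a = -4/3, which is 29086/6435.

The residue is 29086/6435.


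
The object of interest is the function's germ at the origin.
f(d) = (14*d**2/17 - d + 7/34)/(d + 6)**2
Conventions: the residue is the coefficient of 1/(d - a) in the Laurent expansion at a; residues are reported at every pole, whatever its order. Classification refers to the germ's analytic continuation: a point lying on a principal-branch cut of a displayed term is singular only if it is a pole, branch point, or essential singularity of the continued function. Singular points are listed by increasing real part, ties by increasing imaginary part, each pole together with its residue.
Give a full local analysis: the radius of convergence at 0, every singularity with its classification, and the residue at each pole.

Denominator factor (d + 6)^2: pole of order 2 at -6, modulus 6.
The radius of convergence is the smallest modulus among the singular points: 6.
At the order-2 pole -6 set g(d) = (d - (-6))^2*f(d) = 14*d**2/17 - d + 7/34.
Order-2 pole: residue = g'(a); g'(-6) = -185/17, so the residue is -185/17.

Radius of convergence at 0: 6.
At -6: a pole of order 2; residue -185/17.


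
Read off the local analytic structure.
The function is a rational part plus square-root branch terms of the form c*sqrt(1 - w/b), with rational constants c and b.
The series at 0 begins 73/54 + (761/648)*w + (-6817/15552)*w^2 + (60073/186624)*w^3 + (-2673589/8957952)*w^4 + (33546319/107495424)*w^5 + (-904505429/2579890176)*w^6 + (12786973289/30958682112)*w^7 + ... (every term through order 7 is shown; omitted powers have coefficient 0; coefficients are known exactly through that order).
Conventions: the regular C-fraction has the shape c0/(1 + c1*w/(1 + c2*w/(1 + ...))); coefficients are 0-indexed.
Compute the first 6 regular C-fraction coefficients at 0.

The regular C-fraction coefficients are [73/54, -761/876, 551961/444424, 13506387/124456984, 6503255631/10086249112, 105420973475/468477482296].

Taylor coefficients (read off): a_0 = 73/54, a_1 = 761/648, a_2 = -6817/15552, a_3 = 60073/186624, a_4 = -2673589/8957952, a_5 = 33546319/107495424.
c0 = a_0 = 73/54. Peel one level at a time: if S = 1 + c*w/S' with S'(0) = 1, then c is the w-coefficient of S and S' = c*w/(S - 1).
S_1 = c0/f = 1 + (-761/876)*w + (183987/170528)*w^2 + ...; c1 = -761/876.
S_2 = c1*w/(S_1 - 1) = 1 + (551961/444424)*w + (-4995513/37063744)*w^2 + ...; c2 = 551961/444424.
S_3 = c2*w/(S_2 - 1) = 1 + (13506387/124456984)*w + (-1871501949/26746639936)*w^2 + ...; c3 = 13506387/124456984.
S_4 = c3*w/(S_3 - 1) = 1 + (6503255631/10086249112)*w + (-35319094425/243427771456)*w^2 + ...; c4 = 6503255631/10086249112.
S_5 = c4*w/(S_4 - 1) = 1 + (105420973475/468477482296)*w + ...; c5 = 105420973475/468477482296.


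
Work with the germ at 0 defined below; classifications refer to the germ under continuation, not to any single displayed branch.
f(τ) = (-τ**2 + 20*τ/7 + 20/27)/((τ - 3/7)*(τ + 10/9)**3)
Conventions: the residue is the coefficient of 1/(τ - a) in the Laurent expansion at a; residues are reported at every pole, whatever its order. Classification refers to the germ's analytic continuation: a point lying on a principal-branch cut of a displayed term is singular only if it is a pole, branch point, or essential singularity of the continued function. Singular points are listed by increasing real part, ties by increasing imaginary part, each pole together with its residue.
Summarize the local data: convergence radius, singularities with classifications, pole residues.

Radius of convergence at 0: 3/7.
At -10/9: a pole of order 3; residue -445473/912673.
At 3/7: a pole of order 1; residue 445473/912673.

Denominator factor (τ + 10/9)^3: pole of order 3 at -10/9, modulus 10/9.
Denominator factor (τ - 3/7): pole of order 1 at 3/7, modulus 3/7.
The radius of convergence is the smallest modulus among the singular points: 3/7.
At the order-3 pole -10/9 set g(τ) = (τ - (-10/9))^3*f(τ) = (-τ**2 + 20*τ/7 + 20/27)/(τ - 3/7).
Order-3 pole: residue = g''(a)/2; g''(-10/9) = -890946/912673, so the residue is -445473/912673.
At the order-1 pole 3/7 set g(τ) = (τ - (3/7))*f(τ) = (-τ**2 + 20*τ/7 + 20/27)/(τ + 10/9)**3.
Simple pole: residue = g(a) at a = 3/7, which is 445473/912673.
List the singular points by increasing real part (a conjugate pair: the negative imaginary part first).
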